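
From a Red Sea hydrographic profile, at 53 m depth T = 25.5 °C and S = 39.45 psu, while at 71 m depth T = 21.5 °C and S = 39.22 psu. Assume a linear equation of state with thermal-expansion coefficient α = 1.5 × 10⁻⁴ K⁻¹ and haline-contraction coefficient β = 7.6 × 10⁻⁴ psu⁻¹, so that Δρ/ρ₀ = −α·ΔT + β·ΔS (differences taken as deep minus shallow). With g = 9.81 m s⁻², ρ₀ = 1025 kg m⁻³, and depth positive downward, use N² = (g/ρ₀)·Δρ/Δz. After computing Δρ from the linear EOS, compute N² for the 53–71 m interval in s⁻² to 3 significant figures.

2.32 × 10⁻⁴ s⁻²

ΔT = -4.0 K, ΔS = -0.23 psu (deep − shallow).
Δρ/ρ₀ = −αΔT + βΔS = 6.00 × 10⁻⁴ − 1.748 × 10⁻⁴ = 4.252 × 10⁻⁴, so Δρ ≈ 0.4358 kg m⁻³.
N² = (g/ρ₀)·Δρ/Δz = g·(Δρ/ρ₀)/Δz = 9.81 × 4.252 × 10⁻⁴ / 18 = 2.3173 × 10⁻⁴ s⁻² ≈ 2.32 × 10⁻⁴ s⁻².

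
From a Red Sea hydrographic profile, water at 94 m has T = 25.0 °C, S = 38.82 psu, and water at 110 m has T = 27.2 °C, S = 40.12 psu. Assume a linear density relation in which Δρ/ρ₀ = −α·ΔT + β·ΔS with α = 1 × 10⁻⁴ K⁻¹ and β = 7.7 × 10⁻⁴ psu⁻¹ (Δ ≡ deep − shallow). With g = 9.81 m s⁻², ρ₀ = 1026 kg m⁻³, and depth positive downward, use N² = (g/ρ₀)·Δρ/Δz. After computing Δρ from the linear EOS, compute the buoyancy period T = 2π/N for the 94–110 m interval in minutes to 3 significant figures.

4.79 min

ΔT = +2.2 K, ΔS = +1.30 psu (deep − shallow).
Δρ/ρ₀ = −αΔT + βΔS = -2.20 × 10⁻⁴ + 1.001 × 10⁻³ = 7.81 × 10⁻⁴, so Δρ ≈ 0.8013 kg m⁻³.
N² = (g/ρ₀)·Δρ/Δz = g·(Δρ/ρ₀)/Δz = 9.81 × 7.81 × 10⁻⁴ / 16 = 4.7885 × 10⁻⁴ s⁻².
N = √(4.7885 × 10⁻⁴) = 0.021883 rad s⁻¹ → T = 2π/N = 287.13 s = 4.7855 min ≈ 4.79 min.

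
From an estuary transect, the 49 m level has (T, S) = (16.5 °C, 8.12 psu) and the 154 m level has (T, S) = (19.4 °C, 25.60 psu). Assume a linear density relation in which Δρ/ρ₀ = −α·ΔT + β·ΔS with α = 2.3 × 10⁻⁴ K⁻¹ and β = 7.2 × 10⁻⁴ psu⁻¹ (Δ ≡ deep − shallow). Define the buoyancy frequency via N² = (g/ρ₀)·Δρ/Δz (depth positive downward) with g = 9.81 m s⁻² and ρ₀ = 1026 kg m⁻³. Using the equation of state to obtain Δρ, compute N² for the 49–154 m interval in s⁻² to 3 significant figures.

1.11 × 10⁻³ s⁻²

ΔT = +2.9 K, ΔS = +17.48 psu (deep − shallow).
Δρ/ρ₀ = −αΔT + βΔS = -6.67 × 10⁻⁴ + 0.0125856 = 0.0119186, so Δρ ≈ 12.23 kg m⁻³.
N² = (g/ρ₀)·Δρ/Δz = g·(Δρ/ρ₀)/Δz = 9.81 × 0.0119186 / 105 = 1.1135 × 10⁻³ s⁻² ≈ 1.11 × 10⁻³ s⁻².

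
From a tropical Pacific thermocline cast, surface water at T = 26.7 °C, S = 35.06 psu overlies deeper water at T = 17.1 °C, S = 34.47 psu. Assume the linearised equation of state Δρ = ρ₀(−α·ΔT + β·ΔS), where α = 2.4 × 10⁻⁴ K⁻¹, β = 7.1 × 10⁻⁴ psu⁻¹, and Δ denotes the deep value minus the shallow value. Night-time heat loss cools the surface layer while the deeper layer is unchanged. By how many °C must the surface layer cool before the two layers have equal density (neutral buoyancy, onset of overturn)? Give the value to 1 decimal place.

7.9 °C

Neutral buoyancy requires Δρ = 0, i.e. −α(T_deep − T_surf′) + β(S_deep − S_surf) = 0.
T_surf′ = T_deep − (β/α)·ΔS = 17.1 − (7.1 × 10⁻⁴/2.4 × 10⁻⁴)·(-0.59) = 18.845 °C.
Cooling required: 26.7 − (18.845) = 7.855 °C.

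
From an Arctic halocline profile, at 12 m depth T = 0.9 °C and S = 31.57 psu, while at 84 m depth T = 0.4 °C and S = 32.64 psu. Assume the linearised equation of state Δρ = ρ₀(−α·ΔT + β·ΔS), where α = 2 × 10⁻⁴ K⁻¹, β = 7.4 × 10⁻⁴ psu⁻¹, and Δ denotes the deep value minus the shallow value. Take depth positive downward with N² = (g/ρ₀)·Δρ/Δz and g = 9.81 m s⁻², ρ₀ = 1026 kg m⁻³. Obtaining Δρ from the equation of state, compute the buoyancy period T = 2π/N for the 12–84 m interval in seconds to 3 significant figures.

ΔT = -0.5 K, ΔS = +1.07 psu (deep − shallow).
Δρ/ρ₀ = −αΔT + βΔS = 1.00 × 10⁻⁴ + 7.918 × 10⁻⁴ = 8.918 × 10⁻⁴, so Δρ ≈ 0.9150 kg m⁻³.
N² = (g/ρ₀)·Δρ/Δz = g·(Δρ/ρ₀)/Δz = 9.81 × 8.918 × 10⁻⁴ / 72 = 1.2151 × 10⁻⁴ s⁻².
N = √(1.2151 × 10⁻⁴) = 0.011023 rad s⁻¹ → T = 2π/N = 570.01 s ≈ 570 s.

570 s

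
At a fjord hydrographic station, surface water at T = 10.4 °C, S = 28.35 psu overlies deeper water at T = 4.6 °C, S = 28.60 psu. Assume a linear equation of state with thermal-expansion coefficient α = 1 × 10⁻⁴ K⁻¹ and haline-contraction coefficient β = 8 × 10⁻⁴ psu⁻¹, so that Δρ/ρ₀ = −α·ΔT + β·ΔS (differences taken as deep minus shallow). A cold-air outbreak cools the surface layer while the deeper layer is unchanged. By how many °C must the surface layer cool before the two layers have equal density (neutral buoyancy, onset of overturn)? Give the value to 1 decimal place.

Neutral buoyancy requires Δρ = 0, i.e. −α(T_deep − T_surf′) + β(S_deep − S_surf) = 0.
T_surf′ = T_deep − (β/α)·ΔS = 4.6 − (8 × 10⁻⁴/1 × 10⁻⁴)·(+0.25) = 2.600 °C.
Cooling required: 10.4 − (2.600) = 7.800 °C.

7.8 °C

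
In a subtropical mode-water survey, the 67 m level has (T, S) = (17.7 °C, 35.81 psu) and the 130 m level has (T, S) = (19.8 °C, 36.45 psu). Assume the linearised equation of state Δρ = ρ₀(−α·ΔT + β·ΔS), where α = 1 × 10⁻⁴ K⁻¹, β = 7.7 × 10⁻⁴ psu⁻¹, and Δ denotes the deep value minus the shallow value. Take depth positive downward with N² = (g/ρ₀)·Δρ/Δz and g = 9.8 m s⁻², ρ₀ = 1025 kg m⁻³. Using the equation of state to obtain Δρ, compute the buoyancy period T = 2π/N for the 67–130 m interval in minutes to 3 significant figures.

ΔT = +2.1 K, ΔS = +0.64 psu (deep − shallow).
Δρ/ρ₀ = −αΔT + βΔS = -2.10 × 10⁻⁴ + 4.928 × 10⁻⁴ = 2.828 × 10⁻⁴, so Δρ ≈ 0.2899 kg m⁻³.
N² = (g/ρ₀)·Δρ/Δz = g·(Δρ/ρ₀)/Δz = 9.8 × 2.828 × 10⁻⁴ / 63 = 4.3991 × 10⁻⁵ s⁻².
N = √(4.3991 × 10⁻⁵) = 6.6326 × 10⁻³ rad s⁻¹ → T = 2π/N = 947.32 s = 15.789 min ≈ 15.8 min.

15.8 min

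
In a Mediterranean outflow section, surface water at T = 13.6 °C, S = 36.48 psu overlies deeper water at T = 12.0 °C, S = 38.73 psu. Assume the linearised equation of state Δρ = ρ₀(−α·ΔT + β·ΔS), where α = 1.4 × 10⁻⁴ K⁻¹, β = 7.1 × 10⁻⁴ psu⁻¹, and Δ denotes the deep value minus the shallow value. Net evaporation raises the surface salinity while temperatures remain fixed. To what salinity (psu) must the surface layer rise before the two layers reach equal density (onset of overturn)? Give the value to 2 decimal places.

Neutral buoyancy requires −α(T_deep − T_surf) + β(S_deep − S_surf′) = 0.
S_surf′ = S_deep − (α/β)·ΔT = 38.73 − (1.4 × 10⁻⁴/7.1 × 10⁻⁴)·(-1.6) = 39.0455 psu.
Increase required: 39.0455 − 36.48 = 2.5655 psu.

39.05 psu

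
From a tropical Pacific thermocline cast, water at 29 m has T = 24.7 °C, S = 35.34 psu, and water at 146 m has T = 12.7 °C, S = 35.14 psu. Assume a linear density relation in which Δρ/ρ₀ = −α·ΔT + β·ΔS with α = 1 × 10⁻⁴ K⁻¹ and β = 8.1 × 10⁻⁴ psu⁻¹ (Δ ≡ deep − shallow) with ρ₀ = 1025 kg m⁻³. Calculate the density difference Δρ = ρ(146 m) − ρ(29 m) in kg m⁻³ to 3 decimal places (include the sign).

+1.064 kg m⁻³

ΔT = -12.0 K, ΔS = -0.20 psu (deep − shallow).
Δρ/ρ₀ = −(1 × 10⁻⁴)(-12.0) + (8.1 × 10⁻⁴)(-0.20) = 1.038 × 10⁻³.
Δρ = 1025 × (1.038 × 10⁻³) = +1.064 kg m⁻³.
Positive Δρ: denser below, stable.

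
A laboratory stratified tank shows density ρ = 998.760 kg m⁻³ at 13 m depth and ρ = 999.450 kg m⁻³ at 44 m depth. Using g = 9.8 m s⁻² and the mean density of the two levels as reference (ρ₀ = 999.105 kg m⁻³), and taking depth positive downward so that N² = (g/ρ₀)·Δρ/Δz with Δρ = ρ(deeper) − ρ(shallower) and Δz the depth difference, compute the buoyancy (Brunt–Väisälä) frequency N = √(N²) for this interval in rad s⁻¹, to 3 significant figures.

Δρ = 999.450 − 998.760 = 0.690 kg m⁻³ over Δz = 44 − 13 = 31 m.
N² = (9.8/999.105) × (0.690/31) = 2.1832 × 10⁻⁴ s⁻².
N = √(2.1832 × 10⁻⁴) = 0.014776 rad s⁻¹ ≈ 0.0148 rad s⁻¹.

0.0148 rad s⁻¹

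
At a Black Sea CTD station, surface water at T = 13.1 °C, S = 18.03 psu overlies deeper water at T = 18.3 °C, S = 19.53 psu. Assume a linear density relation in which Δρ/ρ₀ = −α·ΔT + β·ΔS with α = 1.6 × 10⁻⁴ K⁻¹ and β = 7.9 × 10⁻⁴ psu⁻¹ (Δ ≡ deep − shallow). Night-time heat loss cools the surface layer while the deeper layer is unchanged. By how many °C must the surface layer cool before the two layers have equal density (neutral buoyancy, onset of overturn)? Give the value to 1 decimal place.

Neutral buoyancy requires Δρ = 0, i.e. −α(T_deep − T_surf′) + β(S_deep − S_surf) = 0.
T_surf′ = T_deep − (β/α)·ΔS = 18.3 − (7.9 × 10⁻⁴/1.6 × 10⁻⁴)·(+1.50) = 10.894 °C.
Cooling required: 13.1 − (10.894) = 2.206 °C.

2.2 °C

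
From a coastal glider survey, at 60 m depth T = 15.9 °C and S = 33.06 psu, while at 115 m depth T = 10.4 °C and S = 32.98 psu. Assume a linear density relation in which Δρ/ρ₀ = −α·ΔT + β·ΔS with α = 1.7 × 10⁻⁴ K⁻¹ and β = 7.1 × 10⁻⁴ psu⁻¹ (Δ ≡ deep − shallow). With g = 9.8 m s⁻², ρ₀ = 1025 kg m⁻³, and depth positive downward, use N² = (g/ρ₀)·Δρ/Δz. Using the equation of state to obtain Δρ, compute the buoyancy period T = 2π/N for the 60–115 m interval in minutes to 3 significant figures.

8.37 min

ΔT = -5.5 K, ΔS = -0.08 psu (deep − shallow).
Δρ/ρ₀ = −αΔT + βΔS = 9.35 × 10⁻⁴ − 5.68 × 10⁻⁵ = 8.782 × 10⁻⁴, so Δρ ≈ 0.9002 kg m⁻³.
N² = (g/ρ₀)·Δρ/Δz = g·(Δρ/ρ₀)/Δz = 9.8 × 8.782 × 10⁻⁴ / 55 = 1.5648 × 10⁻⁴ s⁻².
N = √(1.5648 × 10⁻⁴) = 0.012509 rad s⁻¹ → T = 2π/N = 502.29 s = 8.3715 min ≈ 8.37 min.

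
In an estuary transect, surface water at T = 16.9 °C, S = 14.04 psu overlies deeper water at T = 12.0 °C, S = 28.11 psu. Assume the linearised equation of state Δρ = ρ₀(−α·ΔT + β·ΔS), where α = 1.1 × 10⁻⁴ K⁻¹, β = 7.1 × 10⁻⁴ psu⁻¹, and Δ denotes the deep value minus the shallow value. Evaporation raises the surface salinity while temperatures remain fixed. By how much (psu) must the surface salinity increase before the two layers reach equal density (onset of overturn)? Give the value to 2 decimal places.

Neutral buoyancy requires −α(T_deep − T_surf) + β(S_deep − S_surf′) = 0.
S_surf′ = S_deep − (α/β)·ΔT = 28.11 − (1.1 × 10⁻⁴/7.1 × 10⁻⁴)·(-4.9) = 28.8692 psu.
Increase required: 28.8692 − 14.04 = 14.8292 psu.

14.83 psu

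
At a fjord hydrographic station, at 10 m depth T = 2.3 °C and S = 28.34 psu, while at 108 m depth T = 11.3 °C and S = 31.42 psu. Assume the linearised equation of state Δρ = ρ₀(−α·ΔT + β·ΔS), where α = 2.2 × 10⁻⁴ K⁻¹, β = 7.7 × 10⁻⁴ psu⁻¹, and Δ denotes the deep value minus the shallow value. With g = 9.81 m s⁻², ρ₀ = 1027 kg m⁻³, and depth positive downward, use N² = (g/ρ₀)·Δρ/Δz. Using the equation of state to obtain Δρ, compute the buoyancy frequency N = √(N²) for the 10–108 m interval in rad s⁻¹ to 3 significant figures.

6.26 × 10⁻³ rad s⁻¹

ΔT = +9.0 K, ΔS = +3.08 psu (deep − shallow).
Δρ/ρ₀ = −αΔT + βΔS = -1.98 × 10⁻³ + 2.3716 × 10⁻³ = 3.916 × 10⁻⁴, so Δρ ≈ 0.4022 kg m⁻³.
N² = (g/ρ₀)·Δρ/Δz = g·(Δρ/ρ₀)/Δz = 9.81 × 3.916 × 10⁻⁴ / 98 = 3.9200 × 10⁻⁵ s⁻².
N = √(3.9200 × 10⁻⁵) = 6.2610 × 10⁻³ rad s⁻¹ ≈ 6.26 × 10⁻³ rad s⁻¹.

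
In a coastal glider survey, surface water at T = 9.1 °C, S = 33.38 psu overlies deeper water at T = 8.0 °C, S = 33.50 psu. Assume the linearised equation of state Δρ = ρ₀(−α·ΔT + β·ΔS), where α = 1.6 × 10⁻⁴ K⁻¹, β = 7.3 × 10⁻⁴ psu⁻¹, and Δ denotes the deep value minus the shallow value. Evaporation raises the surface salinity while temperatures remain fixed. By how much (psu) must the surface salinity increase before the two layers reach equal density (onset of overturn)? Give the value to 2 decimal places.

0.36 psu

Neutral buoyancy requires −α(T_deep − T_surf) + β(S_deep − S_surf′) = 0.
S_surf′ = S_deep − (α/β)·ΔT = 33.50 − (1.6 × 10⁻⁴/7.3 × 10⁻⁴)·(-1.1) = 33.7411 psu.
Increase required: 33.7411 − 33.38 = 0.3611 psu.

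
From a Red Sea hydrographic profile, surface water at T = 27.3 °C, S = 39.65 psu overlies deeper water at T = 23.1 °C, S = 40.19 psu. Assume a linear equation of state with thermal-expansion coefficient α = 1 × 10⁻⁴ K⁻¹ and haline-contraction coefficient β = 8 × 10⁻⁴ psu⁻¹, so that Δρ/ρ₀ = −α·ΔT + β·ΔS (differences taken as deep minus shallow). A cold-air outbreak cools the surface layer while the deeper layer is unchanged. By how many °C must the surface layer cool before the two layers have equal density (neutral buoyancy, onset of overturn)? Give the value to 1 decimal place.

Neutral buoyancy requires Δρ = 0, i.e. −α(T_deep − T_surf′) + β(S_deep − S_surf) = 0.
T_surf′ = T_deep − (β/α)·ΔS = 23.1 − (8 × 10⁻⁴/1 × 10⁻⁴)·(+0.54) = 18.780 °C.
Cooling required: 27.3 − (18.780) = 8.520 °C.

8.5 °C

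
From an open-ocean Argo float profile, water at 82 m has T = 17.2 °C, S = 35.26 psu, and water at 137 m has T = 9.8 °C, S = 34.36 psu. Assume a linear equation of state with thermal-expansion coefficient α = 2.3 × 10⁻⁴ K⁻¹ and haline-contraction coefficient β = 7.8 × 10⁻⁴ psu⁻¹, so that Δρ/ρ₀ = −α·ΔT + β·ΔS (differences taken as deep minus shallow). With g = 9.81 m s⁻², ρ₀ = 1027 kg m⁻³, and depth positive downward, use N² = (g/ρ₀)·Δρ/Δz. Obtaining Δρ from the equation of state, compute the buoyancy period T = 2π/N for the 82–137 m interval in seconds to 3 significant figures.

470 s

ΔT = -7.4 K, ΔS = -0.90 psu (deep − shallow).
Δρ/ρ₀ = −αΔT + βΔS = 1.702 × 10⁻³ − 7.02 × 10⁻⁴ = 1.00 × 10⁻³, so Δρ ≈ 1.027 kg m⁻³.
N² = (g/ρ₀)·Δρ/Δz = g·(Δρ/ρ₀)/Δz = 9.81 × 1.00 × 10⁻³ / 55 = 1.7836 × 10⁻⁴ s⁻².
N = √(1.7836 × 10⁻⁴) = 0.013355 rad s⁻¹ → T = 2π/N = 470.47 s ≈ 470 s.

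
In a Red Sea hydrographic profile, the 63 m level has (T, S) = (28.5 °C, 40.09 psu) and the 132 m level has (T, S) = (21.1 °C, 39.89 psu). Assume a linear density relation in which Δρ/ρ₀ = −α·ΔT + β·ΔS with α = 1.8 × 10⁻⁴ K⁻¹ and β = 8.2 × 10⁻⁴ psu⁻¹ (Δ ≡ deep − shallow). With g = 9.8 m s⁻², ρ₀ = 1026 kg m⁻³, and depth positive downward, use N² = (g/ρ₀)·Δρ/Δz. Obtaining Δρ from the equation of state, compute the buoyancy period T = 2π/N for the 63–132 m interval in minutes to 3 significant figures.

8.13 min

ΔT = -7.4 K, ΔS = -0.20 psu (deep − shallow).
Δρ/ρ₀ = −αΔT + βΔS = 1.332 × 10⁻³ − 1.64 × 10⁻⁴ = 1.168 × 10⁻³, so Δρ ≈ 1.198 kg m⁻³.
N² = (g/ρ₀)·Δρ/Δz = g·(Δρ/ρ₀)/Δz = 9.8 × 1.168 × 10⁻³ / 69 = 1.6589 × 10⁻⁴ s⁻².
N = √(1.6589 × 10⁻⁴) = 0.012880 rad s⁻¹ → T = 2π/N = 487.82 s = 8.1303 min ≈ 8.13 min.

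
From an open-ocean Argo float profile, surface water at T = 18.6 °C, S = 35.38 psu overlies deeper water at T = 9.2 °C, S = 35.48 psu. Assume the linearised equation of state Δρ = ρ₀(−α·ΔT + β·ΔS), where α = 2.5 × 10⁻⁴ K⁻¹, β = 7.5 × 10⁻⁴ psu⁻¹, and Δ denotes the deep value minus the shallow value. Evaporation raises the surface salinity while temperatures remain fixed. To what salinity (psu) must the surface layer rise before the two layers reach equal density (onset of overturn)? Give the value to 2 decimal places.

Neutral buoyancy requires −α(T_deep − T_surf) + β(S_deep − S_surf′) = 0.
S_surf′ = S_deep − (α/β)·ΔT = 35.48 − (2.5 × 10⁻⁴/7.5 × 10⁻⁴)·(-9.4) = 38.6133 psu.
Increase required: 38.6133 − 35.38 = 3.2333 psu.

38.61 psu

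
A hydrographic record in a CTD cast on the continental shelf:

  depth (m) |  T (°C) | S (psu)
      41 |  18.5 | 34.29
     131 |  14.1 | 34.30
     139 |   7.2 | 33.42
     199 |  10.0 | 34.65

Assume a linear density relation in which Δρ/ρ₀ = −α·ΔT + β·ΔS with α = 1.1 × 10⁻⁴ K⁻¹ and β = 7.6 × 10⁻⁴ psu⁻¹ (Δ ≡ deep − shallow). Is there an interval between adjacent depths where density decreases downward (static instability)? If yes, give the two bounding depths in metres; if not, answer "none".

Evaluate Δρ/ρ₀ = −αΔT + βΔS across each adjacent pair:
  41–131 m: −αΔT+βΔS = −(1.1 × 10⁻⁴)(-4.4)+(7.6 × 10⁻⁴)(+0.01) = 4.9 × 10⁻⁴ → stable
  131–139 m: −αΔT+βΔS = −(1.1 × 10⁻⁴)(-6.9)+(7.6 × 10⁻⁴)(-0.88) = 9.0 × 10⁻⁵ → stable
  139–199 m: −αΔT+βΔS = −(1.1 × 10⁻⁴)(+2.8)+(7.6 × 10⁻⁴)(+1.23) = 6.3 × 10⁻⁴ → stable
Every interval has Δρ > 0: the column is stably stratified throughout.

none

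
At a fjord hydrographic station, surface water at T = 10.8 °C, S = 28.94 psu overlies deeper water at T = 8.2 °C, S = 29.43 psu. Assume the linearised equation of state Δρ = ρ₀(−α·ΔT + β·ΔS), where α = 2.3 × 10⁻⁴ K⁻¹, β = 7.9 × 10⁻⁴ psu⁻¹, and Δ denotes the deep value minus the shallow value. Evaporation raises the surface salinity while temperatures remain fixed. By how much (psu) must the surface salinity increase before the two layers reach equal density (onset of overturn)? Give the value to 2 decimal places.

1.25 psu

Neutral buoyancy requires −α(T_deep − T_surf) + β(S_deep − S_surf′) = 0.
S_surf′ = S_deep − (α/β)·ΔT = 29.43 − (2.3 × 10⁻⁴/7.9 × 10⁻⁴)·(-2.6) = 30.1870 psu.
Increase required: 30.1870 − 28.94 = 1.2470 psu.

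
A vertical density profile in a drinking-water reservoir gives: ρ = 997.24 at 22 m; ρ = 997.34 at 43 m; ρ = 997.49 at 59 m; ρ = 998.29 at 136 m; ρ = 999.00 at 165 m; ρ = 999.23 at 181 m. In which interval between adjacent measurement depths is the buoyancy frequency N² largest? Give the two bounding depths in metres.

Compute the density gradient over each adjacent pair:
  22–43 m: Δρ/Δz = 0.10/21 = 4.8 × 10⁻³ kg m⁻⁴
  43–59 m: Δρ/Δz = 0.15/16 = 9.4 × 10⁻³ kg m⁻⁴
  59–136 m: Δρ/Δz = 0.80/77 = 0.010 kg m⁻⁴
  136–165 m: Δρ/Δz = 0.71/29 = 0.024 kg m⁻⁴
  165–181 m: Δρ/Δz = 0.23/16 = 0.014 kg m⁻⁴
The largest gradient is in the 136–165 m interval — the pycnocline.

136–165 m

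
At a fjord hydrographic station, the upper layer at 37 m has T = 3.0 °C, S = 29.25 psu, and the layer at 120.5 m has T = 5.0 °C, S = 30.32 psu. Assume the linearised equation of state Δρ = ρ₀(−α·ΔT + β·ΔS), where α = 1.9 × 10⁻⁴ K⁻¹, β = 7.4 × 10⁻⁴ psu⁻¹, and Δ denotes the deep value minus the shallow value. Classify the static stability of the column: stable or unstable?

stable

ΔT = 5.0 − 3.0 = +2.0 K and ΔS = 30.32 − 29.25 = +1.07 psu (deep − shallow).
−αΔT = -3.80 × 10⁻⁴; βΔS = 7.918 × 10⁻⁴; sum Δρ/ρ₀ = 4.118 × 10⁻⁴.
Δρ/ρ₀ > 0, so Δρ > 0: deeper water is denser → statically stable.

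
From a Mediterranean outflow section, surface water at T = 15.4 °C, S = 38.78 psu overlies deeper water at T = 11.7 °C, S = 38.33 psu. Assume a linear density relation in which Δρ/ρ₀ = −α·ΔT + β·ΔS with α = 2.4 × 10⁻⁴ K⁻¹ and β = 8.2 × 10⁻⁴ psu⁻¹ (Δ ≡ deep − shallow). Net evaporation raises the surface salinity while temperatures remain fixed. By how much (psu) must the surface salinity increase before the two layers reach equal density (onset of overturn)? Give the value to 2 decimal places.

Neutral buoyancy requires −α(T_deep − T_surf) + β(S_deep − S_surf′) = 0.
S_surf′ = S_deep − (α/β)·ΔT = 38.33 − (2.4 × 10⁻⁴/8.2 × 10⁻⁴)·(-3.7) = 39.4129 psu.
Increase required: 39.4129 − 38.78 = 0.6329 psu.

0.63 psu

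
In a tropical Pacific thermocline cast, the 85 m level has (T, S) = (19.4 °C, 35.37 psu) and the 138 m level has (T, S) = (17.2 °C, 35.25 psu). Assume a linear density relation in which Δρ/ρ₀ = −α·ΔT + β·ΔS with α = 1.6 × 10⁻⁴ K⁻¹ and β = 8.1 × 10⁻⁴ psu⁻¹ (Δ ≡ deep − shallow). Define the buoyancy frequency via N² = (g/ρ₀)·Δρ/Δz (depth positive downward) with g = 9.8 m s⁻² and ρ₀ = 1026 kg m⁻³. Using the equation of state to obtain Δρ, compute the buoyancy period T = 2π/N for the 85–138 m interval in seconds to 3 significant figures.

ΔT = -2.2 K, ΔS = -0.12 psu (deep − shallow).
Δρ/ρ₀ = −αΔT + βΔS = 3.52 × 10⁻⁴ − 9.72 × 10⁻⁵ = 2.548 × 10⁻⁴, so Δρ ≈ 0.2614 kg m⁻³.
N² = (g/ρ₀)·Δρ/Δz = g·(Δρ/ρ₀)/Δz = 9.8 × 2.548 × 10⁻⁴ / 53 = 4.7114 × 10⁻⁵ s⁻².
N = √(4.7114 × 10⁻⁵) = 6.8640 × 10⁻³ rad s⁻¹ → T = 2π/N = 915.38 s ≈ 915 s.

915 s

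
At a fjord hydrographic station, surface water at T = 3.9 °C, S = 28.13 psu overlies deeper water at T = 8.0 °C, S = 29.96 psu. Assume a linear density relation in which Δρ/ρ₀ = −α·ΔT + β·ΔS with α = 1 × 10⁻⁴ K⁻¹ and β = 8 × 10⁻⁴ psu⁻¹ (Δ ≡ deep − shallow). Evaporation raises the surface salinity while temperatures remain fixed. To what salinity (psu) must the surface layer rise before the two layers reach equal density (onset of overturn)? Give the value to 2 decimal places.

29.45 psu

Neutral buoyancy requires −α(T_deep − T_surf) + β(S_deep − S_surf′) = 0.
S_surf′ = S_deep − (α/β)·ΔT = 29.96 − (1 × 10⁻⁴/8 × 10⁻⁴)·(+4.1) = 29.4475 psu.
Increase required: 29.4475 − 28.13 = 1.3175 psu.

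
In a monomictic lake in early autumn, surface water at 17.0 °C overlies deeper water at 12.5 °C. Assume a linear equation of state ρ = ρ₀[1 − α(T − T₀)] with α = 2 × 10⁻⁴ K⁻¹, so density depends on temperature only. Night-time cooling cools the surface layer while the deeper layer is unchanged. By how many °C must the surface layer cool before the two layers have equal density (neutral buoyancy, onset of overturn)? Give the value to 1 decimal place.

With temperature the only control, equal density requires T_surf′ = T_deep.
T_surf′ = 12.5 °C.
Cooling required: 17.0 − 12.5 = 4.5 °C.

4.5 °C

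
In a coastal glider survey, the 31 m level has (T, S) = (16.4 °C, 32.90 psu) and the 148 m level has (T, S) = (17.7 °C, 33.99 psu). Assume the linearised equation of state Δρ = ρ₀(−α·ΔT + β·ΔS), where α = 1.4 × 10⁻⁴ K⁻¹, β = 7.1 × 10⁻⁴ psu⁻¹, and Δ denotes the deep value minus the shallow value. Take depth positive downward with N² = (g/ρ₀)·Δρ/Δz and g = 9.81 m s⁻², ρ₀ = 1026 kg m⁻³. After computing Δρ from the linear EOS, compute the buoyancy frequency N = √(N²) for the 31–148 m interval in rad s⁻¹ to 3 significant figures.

7.04 × 10⁻³ rad s⁻¹

ΔT = +1.3 K, ΔS = +1.09 psu (deep − shallow).
Δρ/ρ₀ = −αΔT + βΔS = -1.82 × 10⁻⁴ + 7.739 × 10⁻⁴ = 5.919 × 10⁻⁴, so Δρ ≈ 0.6073 kg m⁻³.
N² = (g/ρ₀)·Δρ/Δz = g·(Δρ/ρ₀)/Δz = 9.81 × 5.919 × 10⁻⁴ / 117 = 4.9629 × 10⁻⁵ s⁻².
N = √(4.9629 × 10⁻⁵) = 7.0448 × 10⁻³ rad s⁻¹ ≈ 7.04 × 10⁻³ rad s⁻¹.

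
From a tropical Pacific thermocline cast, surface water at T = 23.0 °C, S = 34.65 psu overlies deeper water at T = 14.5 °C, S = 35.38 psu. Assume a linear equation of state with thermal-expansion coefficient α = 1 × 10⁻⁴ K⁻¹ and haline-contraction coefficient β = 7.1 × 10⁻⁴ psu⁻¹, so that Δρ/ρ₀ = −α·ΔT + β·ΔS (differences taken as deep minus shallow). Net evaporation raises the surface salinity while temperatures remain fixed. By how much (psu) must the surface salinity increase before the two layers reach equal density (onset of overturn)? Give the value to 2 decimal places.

Neutral buoyancy requires −α(T_deep − T_surf) + β(S_deep − S_surf′) = 0.
S_surf′ = S_deep − (α/β)·ΔT = 35.38 − (1 × 10⁻⁴/7.1 × 10⁻⁴)·(-8.5) = 36.5772 psu.
Increase required: 36.5772 − 34.65 = 1.9272 psu.

1.93 psu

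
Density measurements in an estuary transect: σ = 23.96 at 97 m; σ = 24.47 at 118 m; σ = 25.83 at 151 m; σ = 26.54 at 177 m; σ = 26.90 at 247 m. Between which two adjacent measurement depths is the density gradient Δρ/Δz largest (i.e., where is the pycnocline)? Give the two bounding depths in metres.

118–151 m

Compute the density gradient over each adjacent pair:
  97–118 m: Δρ/Δz = 0.51/21 = 0.024 kg m⁻⁴
  118–151 m: Δρ/Δz = 1.36/33 = 0.041 kg m⁻⁴
  151–177 m: Δρ/Δz = 0.71/26 = 0.027 kg m⁻⁴
  177–247 m: Δρ/Δz = 0.36/70 = 5.1 × 10⁻³ kg m⁻⁴
The largest gradient is in the 118–151 m interval — the pycnocline.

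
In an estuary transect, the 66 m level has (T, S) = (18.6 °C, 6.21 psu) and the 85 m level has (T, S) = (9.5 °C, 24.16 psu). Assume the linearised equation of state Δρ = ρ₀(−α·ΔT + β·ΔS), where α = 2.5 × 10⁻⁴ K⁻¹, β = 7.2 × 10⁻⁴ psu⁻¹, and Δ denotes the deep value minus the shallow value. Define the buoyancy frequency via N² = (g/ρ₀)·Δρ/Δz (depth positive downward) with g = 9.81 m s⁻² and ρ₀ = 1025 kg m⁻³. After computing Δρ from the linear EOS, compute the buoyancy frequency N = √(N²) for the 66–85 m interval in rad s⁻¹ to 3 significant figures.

0.0886 rad s⁻¹

ΔT = -9.1 K, ΔS = +17.95 psu (deep − shallow).
Δρ/ρ₀ = −αΔT + βΔS = 2.275 × 10⁻³ + 0.012924 = 0.015199, so Δρ ≈ 15.58 kg m⁻³.
N² = (g/ρ₀)·Δρ/Δz = g·(Δρ/ρ₀)/Δz = 9.81 × 0.015199 / 19 = 7.8475 × 10⁻³ s⁻².
N = √(7.8475 × 10⁻³) = 0.088586 rad s⁻¹ ≈ 0.0886 rad s⁻¹.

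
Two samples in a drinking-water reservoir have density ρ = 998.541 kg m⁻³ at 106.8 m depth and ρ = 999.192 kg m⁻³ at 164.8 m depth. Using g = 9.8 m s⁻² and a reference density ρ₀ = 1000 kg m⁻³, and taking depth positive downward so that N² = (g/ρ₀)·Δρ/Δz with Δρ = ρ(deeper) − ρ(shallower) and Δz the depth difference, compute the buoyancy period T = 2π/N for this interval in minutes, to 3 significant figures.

Δρ = 999.192 − 998.541 = 0.651 kg m⁻³ over Δz = 164.8 − 106.8 = 58 m.
N² = (9.8/1000) × (0.651/58) = 1.1000 × 10⁻⁴ s⁻².
N = √(1.1000 × 10⁻⁴) = 0.010488 rad s⁻¹, so T = 2π/N = 599.08 s = 9.9847 min ≈ 9.98 min.
Since Δρ > 0 the layer is stably stratified.

9.98 min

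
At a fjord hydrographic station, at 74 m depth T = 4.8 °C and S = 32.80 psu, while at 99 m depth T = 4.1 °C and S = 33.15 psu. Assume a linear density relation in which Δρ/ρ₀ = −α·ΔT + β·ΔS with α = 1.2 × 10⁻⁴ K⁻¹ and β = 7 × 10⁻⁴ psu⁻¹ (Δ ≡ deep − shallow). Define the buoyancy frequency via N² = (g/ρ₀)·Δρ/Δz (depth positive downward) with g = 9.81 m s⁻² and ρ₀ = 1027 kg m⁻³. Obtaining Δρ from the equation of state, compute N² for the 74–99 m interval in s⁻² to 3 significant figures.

ΔT = -0.7 K, ΔS = +0.35 psu (deep − shallow).
Δρ/ρ₀ = −αΔT + βΔS = 8.40 × 10⁻⁵ + 2.45 × 10⁻⁴ = 3.29 × 10⁻⁴, so Δρ ≈ 0.3379 kg m⁻³.
N² = (g/ρ₀)·Δρ/Δz = g·(Δρ/ρ₀)/Δz = 9.81 × 3.29 × 10⁻⁴ / 25 = 1.2910 × 10⁻⁴ s⁻² ≈ 1.29 × 10⁻⁴ s⁻².

1.29 × 10⁻⁴ s⁻²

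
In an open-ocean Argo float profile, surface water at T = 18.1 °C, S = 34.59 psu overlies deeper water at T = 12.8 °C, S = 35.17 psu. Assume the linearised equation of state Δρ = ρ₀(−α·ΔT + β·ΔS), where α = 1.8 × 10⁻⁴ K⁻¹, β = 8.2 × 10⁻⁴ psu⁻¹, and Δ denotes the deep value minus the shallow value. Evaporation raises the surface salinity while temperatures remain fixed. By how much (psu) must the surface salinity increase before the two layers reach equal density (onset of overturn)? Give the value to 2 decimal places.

1.74 psu

Neutral buoyancy requires −α(T_deep − T_surf) + β(S_deep − S_surf′) = 0.
S_surf′ = S_deep − (α/β)·ΔT = 35.17 − (1.8 × 10⁻⁴/8.2 × 10⁻⁴)·(-5.3) = 36.3334 psu.
Increase required: 36.3334 − 34.59 = 1.7434 psu.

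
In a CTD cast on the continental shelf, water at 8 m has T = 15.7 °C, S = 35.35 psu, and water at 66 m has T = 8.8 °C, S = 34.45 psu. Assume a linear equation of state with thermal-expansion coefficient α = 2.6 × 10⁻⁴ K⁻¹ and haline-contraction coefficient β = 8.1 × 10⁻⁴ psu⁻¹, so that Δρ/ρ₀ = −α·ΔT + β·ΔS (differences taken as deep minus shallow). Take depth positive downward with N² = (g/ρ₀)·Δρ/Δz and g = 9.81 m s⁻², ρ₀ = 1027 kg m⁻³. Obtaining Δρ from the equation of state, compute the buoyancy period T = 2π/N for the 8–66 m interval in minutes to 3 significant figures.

ΔT = -6.9 K, ΔS = -0.90 psu (deep − shallow).
Δρ/ρ₀ = −αΔT + βΔS = 1.794 × 10⁻³ − 7.29 × 10⁻⁴ = 1.065 × 10⁻³, so Δρ ≈ 1.094 kg m⁻³.
N² = (g/ρ₀)·Δρ/Δz = g·(Δρ/ρ₀)/Δz = 9.81 × 1.065 × 10⁻³ / 58 = 1.8013 × 10⁻⁴ s⁻².
N = √(1.8013 × 10⁻⁴) = 0.013421 rad s⁻¹ → T = 2π/N = 468.16 s = 7.8027 min ≈ 7.80 min.

7.80 min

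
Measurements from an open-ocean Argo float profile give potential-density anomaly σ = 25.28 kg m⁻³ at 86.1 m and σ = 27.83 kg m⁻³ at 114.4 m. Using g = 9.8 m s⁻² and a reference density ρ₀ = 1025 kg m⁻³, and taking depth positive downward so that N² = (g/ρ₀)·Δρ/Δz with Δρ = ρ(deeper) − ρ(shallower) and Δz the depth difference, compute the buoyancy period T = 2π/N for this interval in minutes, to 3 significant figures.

3.57 min

Δρ = 1027.83 − 1025.28 = 2.55 kg m⁻³ over Δz = 114.4 − 86.1 = 28.3 m.
N² = (9.8/1025) × (2.55/28.3) = 8.6150 × 10⁻⁴ s⁻².
N = √(8.6150 × 10⁻⁴) = 0.029351 rad s⁻¹, so T = 2π/N = 214.07 s = 3.5678 min ≈ 3.57 min.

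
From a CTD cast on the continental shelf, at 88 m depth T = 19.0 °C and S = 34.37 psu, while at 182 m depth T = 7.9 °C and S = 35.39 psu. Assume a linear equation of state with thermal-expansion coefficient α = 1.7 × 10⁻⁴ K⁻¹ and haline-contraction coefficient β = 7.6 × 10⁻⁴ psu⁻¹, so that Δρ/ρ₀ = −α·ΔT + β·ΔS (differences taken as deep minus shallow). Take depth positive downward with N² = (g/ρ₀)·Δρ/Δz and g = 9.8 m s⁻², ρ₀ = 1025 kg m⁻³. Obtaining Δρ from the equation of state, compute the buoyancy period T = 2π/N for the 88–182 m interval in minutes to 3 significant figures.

ΔT = -11.1 K, ΔS = +1.02 psu (deep − shallow).
Δρ/ρ₀ = −αΔT + βΔS = 1.887 × 10⁻³ + 7.752 × 10⁻⁴ = 2.6622 × 10⁻³, so Δρ ≈ 2.729 kg m⁻³.
N² = (g/ρ₀)·Δρ/Δz = g·(Δρ/ρ₀)/Δz = 9.8 × 2.6622 × 10⁻³ / 94 = 2.7755 × 10⁻⁴ s⁻².
N = √(2.7755 × 10⁻⁴) = 0.016660 rad s⁻¹ → T = 2π/N = 377.14 s = 6.2857 min ≈ 6.29 min.

6.29 min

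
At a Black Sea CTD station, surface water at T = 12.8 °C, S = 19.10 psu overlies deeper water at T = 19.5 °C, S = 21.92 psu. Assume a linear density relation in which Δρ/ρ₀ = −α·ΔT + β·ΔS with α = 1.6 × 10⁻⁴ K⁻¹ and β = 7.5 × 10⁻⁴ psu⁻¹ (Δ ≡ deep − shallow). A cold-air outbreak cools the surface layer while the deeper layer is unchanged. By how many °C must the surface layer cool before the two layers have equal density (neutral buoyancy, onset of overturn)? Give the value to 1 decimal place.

6.5 °C

Neutral buoyancy requires Δρ = 0, i.e. −α(T_deep − T_surf′) + β(S_deep − S_surf) = 0.
T_surf′ = T_deep − (β/α)·ΔS = 19.5 − (7.5 × 10⁻⁴/1.6 × 10⁻⁴)·(+2.82) = 6.281 °C.
Cooling required: 12.8 − (6.281) = 6.519 °C.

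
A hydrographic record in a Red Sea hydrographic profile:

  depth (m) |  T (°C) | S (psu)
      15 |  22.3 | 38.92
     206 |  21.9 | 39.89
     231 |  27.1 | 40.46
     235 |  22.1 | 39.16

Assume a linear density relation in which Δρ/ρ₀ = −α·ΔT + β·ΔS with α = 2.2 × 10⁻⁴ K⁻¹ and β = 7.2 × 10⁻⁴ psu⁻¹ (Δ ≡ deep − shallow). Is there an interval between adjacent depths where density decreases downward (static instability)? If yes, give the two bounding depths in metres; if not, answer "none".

206–231 m

Evaluate Δρ/ρ₀ = −αΔT + βΔS across each adjacent pair:
  15–206 m: −αΔT+βΔS = −(2.2 × 10⁻⁴)(-0.4)+(7.2 × 10⁻⁴)(+0.97) = 7.9 × 10⁻⁴ → stable
  206–231 m: −αΔT+βΔS = −(2.2 × 10⁻⁴)(+5.2)+(7.2 × 10⁻⁴)(+0.57) = -7.3 × 10⁻⁴ → UNSTABLE
  231–235 m: −αΔT+βΔS = −(2.2 × 10⁻⁴)(-5.0)+(7.2 × 10⁻⁴)(-1.30) = 1.6 × 10⁻⁴ → stable
The 206–231 m interval has Δρ < 0: lighter water underlies denser water.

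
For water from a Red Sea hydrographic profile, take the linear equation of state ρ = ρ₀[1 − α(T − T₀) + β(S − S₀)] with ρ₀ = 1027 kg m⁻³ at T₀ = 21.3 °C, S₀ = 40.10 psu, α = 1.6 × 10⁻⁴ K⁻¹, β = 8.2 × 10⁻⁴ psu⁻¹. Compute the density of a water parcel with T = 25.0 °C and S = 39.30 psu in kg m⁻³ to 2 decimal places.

T − T₀ = +3.7 K, S − S₀ = -0.80 psu.
Bracket = 1 − α·(+3.7) + β·(-0.80) = 1 + (-1.248 × 10⁻³) = 0.9987520.
ρ = 1027 × 0.9987520 = 1025.72 kg m⁻³.

1025.72 kg m⁻³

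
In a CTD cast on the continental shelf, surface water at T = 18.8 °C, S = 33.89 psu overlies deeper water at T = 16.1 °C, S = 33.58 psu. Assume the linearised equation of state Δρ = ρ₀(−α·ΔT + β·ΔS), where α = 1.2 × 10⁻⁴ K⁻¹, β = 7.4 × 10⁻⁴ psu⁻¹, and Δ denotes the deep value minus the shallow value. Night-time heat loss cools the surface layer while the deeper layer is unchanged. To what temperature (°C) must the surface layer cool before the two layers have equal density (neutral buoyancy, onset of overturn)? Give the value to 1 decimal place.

Neutral buoyancy requires Δρ = 0, i.e. −α(T_deep − T_surf′) + β(S_deep − S_surf) = 0.
T_surf′ = T_deep − (β/α)·ΔS = 16.1 − (7.4 × 10⁻⁴/1.2 × 10⁻⁴)·(-0.31) = 18.012 °C.
Cooling required: 18.8 − (18.012) = 0.788 °C.

18.0 °C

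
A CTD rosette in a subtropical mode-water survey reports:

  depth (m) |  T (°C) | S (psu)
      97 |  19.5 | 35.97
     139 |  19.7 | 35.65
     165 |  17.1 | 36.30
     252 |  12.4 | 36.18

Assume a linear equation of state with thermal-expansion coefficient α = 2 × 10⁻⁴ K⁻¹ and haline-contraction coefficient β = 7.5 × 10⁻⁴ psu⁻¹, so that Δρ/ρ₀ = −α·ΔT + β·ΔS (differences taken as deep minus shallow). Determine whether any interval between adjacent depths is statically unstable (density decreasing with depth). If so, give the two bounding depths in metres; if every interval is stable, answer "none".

Evaluate Δρ/ρ₀ = −αΔT + βΔS across each adjacent pair:
  97–139 m: −αΔT+βΔS = −(2 × 10⁻⁴)(+0.2)+(7.5 × 10⁻⁴)(-0.32) = -2.8 × 10⁻⁴ → UNSTABLE
  139–165 m: −αΔT+βΔS = −(2 × 10⁻⁴)(-2.6)+(7.5 × 10⁻⁴)(+0.65) = 1.0 × 10⁻³ → stable
  165–252 m: −αΔT+βΔS = −(2 × 10⁻⁴)(-4.7)+(7.5 × 10⁻⁴)(-0.12) = 8.5 × 10⁻⁴ → stable
The 97–139 m interval has Δρ < 0: lighter water underlies denser water.

97–139 m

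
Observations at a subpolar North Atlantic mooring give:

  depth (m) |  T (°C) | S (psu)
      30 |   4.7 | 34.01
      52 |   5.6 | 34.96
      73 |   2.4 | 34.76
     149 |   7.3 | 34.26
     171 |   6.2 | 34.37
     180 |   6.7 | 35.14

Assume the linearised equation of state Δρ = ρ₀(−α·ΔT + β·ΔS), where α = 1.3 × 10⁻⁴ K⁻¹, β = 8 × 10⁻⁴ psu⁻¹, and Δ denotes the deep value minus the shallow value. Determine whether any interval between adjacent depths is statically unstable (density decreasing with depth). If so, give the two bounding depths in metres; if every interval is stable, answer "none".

73–149 m

Evaluate Δρ/ρ₀ = −αΔT + βΔS across each adjacent pair:
  30–52 m: −αΔT+βΔS = −(1.3 × 10⁻⁴)(+0.9)+(8 × 10⁻⁴)(+0.95) = 6.4 × 10⁻⁴ → stable
  52–73 m: −αΔT+βΔS = −(1.3 × 10⁻⁴)(-3.2)+(8 × 10⁻⁴)(-0.20) = 2.6 × 10⁻⁴ → stable
  73–149 m: −αΔT+βΔS = −(1.3 × 10⁻⁴)(+4.9)+(8 × 10⁻⁴)(-0.50) = -1.0 × 10⁻³ → UNSTABLE
  149–171 m: −αΔT+βΔS = −(1.3 × 10⁻⁴)(-1.1)+(8 × 10⁻⁴)(+0.11) = 2.3 × 10⁻⁴ → stable
  171–180 m: −αΔT+βΔS = −(1.3 × 10⁻⁴)(+0.5)+(8 × 10⁻⁴)(+0.77) = 5.5 × 10⁻⁴ → stable
The 73–149 m interval has Δρ < 0: lighter water underlies denser water.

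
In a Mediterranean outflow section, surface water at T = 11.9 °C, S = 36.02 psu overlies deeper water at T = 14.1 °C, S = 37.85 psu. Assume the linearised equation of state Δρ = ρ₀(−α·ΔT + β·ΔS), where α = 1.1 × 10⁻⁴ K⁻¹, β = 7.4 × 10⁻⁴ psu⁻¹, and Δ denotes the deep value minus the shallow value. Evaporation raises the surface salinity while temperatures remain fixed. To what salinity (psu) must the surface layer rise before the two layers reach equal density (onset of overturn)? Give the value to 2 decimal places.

Neutral buoyancy requires −α(T_deep − T_surf) + β(S_deep − S_surf′) = 0.
S_surf′ = S_deep − (α/β)·ΔT = 37.85 − (1.1 × 10⁻⁴/7.4 × 10⁻⁴)·(+2.2) = 37.5230 psu.
Increase required: 37.5230 − 36.02 = 1.5030 psu.

37.52 psu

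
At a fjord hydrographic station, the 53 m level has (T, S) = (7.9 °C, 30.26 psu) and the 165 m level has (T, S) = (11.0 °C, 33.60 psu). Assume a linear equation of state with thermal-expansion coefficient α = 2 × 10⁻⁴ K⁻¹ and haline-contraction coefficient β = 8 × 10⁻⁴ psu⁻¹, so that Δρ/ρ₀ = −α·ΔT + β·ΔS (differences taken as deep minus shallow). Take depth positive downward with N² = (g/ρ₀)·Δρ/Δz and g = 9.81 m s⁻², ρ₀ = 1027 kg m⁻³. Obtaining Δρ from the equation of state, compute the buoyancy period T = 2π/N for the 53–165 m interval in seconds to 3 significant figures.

ΔT = +3.1 K, ΔS = +3.34 psu (deep − shallow).
Δρ/ρ₀ = −αΔT + βΔS = -6.20 × 10⁻⁴ + 2.672 × 10⁻³ = 2.052 × 10⁻³, so Δρ ≈ 2.107 kg m⁻³.
N² = (g/ρ₀)·Δρ/Δz = g·(Δρ/ρ₀)/Δz = 9.81 × 2.052 × 10⁻³ / 112 = 1.7973 × 10⁻⁴ s⁻².
N = √(1.7973 × 10⁻⁴) = 0.013406 rad s⁻¹ → T = 2π/N = 468.68 s ≈ 469 s.

469 s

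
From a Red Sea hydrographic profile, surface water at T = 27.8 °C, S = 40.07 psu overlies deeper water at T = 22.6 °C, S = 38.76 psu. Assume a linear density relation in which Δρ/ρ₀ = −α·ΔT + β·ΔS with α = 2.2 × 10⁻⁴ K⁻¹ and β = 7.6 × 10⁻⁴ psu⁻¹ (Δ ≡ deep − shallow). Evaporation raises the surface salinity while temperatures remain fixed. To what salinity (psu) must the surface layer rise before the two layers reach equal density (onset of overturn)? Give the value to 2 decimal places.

40.27 psu

Neutral buoyancy requires −α(T_deep − T_surf) + β(S_deep − S_surf′) = 0.
S_surf′ = S_deep − (α/β)·ΔT = 38.76 − (2.2 × 10⁻⁴/7.6 × 10⁻⁴)·(-5.2) = 40.2653 psu.
Increase required: 40.2653 − 40.07 = 0.1953 psu.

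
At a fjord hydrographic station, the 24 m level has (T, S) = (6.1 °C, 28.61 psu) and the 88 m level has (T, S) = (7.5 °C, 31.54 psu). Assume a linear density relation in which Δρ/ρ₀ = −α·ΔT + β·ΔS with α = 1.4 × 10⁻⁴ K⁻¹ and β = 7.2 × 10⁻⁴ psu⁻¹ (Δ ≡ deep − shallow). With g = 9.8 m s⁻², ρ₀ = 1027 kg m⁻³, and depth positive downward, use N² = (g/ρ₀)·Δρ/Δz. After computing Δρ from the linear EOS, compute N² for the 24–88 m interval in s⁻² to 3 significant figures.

ΔT = +1.4 K, ΔS = +2.93 psu (deep − shallow).
Δρ/ρ₀ = −αΔT + βΔS = -1.96 × 10⁻⁴ + 2.1096 × 10⁻³ = 1.9136 × 10⁻³, so Δρ ≈ 1.965 kg m⁻³.
N² = (g/ρ₀)·Δρ/Δz = g·(Δρ/ρ₀)/Δz = 9.8 × 1.9136 × 10⁻³ / 64 = 2.9302 × 10⁻⁴ s⁻² ≈ 2.93 × 10⁻⁴ s⁻².

2.93 × 10⁻⁴ s⁻²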